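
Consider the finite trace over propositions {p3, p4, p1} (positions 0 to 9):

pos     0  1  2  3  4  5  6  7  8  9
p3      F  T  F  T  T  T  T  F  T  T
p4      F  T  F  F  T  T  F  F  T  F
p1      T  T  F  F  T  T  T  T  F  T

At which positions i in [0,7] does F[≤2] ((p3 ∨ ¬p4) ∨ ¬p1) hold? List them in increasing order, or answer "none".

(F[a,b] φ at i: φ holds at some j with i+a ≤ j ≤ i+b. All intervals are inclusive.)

0, 1, 2, 3, 4, 5, 6, 7

Evaluate at each i in [0,7]:
  i=0: ✓ (witness j=0)
  i=1: ✓ (witness j=1)
  i=2: ✓ (witness j=2)
  i=3: ✓ (witness j=3)
  i=4: ✓ (witness j=4)
  i=5: ✓ (witness j=5)
  i=6: ✓ (witness j=6)
  i=7: ✓ (witness j=7)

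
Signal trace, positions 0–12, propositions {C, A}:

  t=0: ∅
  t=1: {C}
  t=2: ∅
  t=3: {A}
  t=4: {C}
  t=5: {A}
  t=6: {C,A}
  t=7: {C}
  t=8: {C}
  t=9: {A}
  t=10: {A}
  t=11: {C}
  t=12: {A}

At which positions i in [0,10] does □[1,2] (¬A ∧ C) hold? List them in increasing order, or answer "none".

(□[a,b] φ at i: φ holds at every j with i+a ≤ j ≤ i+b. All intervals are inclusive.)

6

Evaluate at each i in [0,10]:
  i=0: ✗ (fails at j=2)
  i=1: ✗ (fails at j=2)
  i=2: ✗ (fails at j=3)
  i=3: ✗ (fails at j=5)
  i=4: ✗ (fails at j=5)
  i=5: ✗ (fails at j=6)
  i=6: ✓ (all of [7,8])
  i=7: ✗ (fails at j=9)
  i=8: ✗ (fails at j=9)
  i=9: ✗ (fails at j=10)
  i=10: ✗ (fails at j=12)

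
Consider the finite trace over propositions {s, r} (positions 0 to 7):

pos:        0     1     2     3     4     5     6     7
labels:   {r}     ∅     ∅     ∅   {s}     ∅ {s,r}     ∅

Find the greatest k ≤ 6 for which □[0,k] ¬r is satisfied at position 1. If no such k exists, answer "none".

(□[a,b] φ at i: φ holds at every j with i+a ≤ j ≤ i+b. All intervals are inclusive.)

¬r must hold from j=1 onward; find where it first fails.
  j=1: holds
  j=2: holds
  j=3: holds
  j=4: holds
  j=5: holds
  j=6: fails
Holds on [1,5], so largest k = 4.

4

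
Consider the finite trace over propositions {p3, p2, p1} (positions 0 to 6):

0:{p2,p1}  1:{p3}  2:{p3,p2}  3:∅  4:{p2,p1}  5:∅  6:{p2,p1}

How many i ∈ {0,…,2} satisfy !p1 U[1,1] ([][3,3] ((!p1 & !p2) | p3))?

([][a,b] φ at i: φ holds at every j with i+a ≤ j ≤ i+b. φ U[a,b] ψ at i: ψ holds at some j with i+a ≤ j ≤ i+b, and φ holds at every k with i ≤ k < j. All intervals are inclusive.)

1

Evaluate at each i in [0,2]:
  i=0: ✗ (no rhs in [1,1])
  i=1: ✓ (rhs at j=2; lhs holds on [1,1])
  i=2: ✗ (no rhs in [3,3])
Positions where it holds: {1} → 1.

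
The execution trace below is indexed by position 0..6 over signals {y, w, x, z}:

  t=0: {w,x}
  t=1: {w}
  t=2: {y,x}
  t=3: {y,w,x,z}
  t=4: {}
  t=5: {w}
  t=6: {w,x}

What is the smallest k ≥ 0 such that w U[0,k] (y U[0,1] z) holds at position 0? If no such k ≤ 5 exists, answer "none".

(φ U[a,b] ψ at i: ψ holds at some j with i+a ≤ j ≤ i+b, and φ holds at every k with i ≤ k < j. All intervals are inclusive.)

Need earliest j ≥ 0 with (y U[0,1] z), and w at every k in [0,j-1].
  j=0: rhs fails.
  j=1: rhs fails.
  j=2: rhs holds; lhs holds on [0,1]. k = 2.

2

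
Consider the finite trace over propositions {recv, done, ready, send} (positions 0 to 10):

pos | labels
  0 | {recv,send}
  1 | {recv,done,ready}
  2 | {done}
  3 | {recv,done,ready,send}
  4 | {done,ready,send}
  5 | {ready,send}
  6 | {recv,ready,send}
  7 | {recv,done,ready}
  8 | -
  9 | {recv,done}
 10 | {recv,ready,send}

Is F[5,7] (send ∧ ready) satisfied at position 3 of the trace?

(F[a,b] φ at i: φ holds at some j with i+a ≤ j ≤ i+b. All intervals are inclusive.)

Yes

Check (send ∧ ready) at each j in [8,10]:
  j=8: false
  j=9: false
  j=10: true
Found at j=10 → formula holds.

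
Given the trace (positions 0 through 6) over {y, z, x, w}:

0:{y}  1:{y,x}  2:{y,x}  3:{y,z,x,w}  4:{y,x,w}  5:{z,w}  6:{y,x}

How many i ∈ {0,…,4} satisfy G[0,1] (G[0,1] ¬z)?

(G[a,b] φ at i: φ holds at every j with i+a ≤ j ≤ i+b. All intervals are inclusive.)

1

Evaluate at each i in [0,4]:
  i=0: ✓ (all of [0,1])
  i=1: ✗ (fails at j=2)
  i=2: ✗ (fails at j=2)
  i=3: ✗ (fails at j=3)
  i=4: ✗ (fails at j=4)
Positions where it holds: {0} → 1.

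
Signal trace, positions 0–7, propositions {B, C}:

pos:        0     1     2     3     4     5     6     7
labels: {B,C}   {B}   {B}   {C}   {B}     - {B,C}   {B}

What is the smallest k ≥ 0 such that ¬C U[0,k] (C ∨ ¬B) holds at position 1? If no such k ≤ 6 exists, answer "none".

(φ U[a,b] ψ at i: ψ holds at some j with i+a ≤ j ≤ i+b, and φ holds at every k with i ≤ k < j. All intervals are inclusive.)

2

Need earliest j ≥ 1 with (C ∨ ¬B), and ¬C at every k in [1,j-1].
  j=1: rhs fails.
  j=2: rhs fails.
  j=3: rhs holds; lhs holds on [1,2]. k = 2.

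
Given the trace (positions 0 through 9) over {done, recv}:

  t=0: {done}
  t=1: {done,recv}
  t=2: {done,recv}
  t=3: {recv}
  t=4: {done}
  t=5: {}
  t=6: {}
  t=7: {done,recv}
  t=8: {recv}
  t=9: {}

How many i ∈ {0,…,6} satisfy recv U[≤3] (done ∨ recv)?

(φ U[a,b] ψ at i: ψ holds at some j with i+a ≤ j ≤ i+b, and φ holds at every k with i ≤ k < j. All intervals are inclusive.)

Evaluate at each i in [0,6]:
  i=0: ✓ (rhs at j=0)
  i=1: ✓ (rhs at j=1)
  i=2: ✓ (rhs at j=2)
  i=3: ✓ (rhs at j=3)
  i=4: ✓ (rhs at j=4)
  i=5: ✗ (lhs fails at k=5 before rhs at j=7)
  i=6: ✗ (lhs fails at k=6 before rhs at j=7)
Positions where it holds: {0, 1, 2, 3, 4} → 5.

5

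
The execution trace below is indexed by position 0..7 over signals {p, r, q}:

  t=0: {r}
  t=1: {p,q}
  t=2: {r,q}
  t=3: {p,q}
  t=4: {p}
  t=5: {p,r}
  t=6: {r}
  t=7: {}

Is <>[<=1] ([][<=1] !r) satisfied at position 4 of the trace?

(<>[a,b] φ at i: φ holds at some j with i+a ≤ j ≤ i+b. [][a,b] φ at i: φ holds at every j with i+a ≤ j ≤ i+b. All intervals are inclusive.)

Check [][<=1] !r at each j in [4,5]:
  j=4: fails at 5
  j=5: fails at 5
No position in the window satisfies it → formula fails.

No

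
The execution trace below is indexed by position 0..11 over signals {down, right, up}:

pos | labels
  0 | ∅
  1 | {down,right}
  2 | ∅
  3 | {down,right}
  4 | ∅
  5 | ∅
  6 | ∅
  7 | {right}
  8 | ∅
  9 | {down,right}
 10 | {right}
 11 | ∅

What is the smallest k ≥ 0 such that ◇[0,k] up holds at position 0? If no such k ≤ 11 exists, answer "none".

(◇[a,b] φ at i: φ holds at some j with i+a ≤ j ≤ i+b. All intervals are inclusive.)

Scan j = 0,1,… for up:
  j=0: fails
  j=1: fails
  j=2: fails
  j=3: fails
  j=4: fails
  j=5: fails
  j=6: fails
  j=7: fails
  j=8: fails
  j=9: fails
  j=10: fails
  j=11: fails
No j in [0,11] satisfies it → none.

none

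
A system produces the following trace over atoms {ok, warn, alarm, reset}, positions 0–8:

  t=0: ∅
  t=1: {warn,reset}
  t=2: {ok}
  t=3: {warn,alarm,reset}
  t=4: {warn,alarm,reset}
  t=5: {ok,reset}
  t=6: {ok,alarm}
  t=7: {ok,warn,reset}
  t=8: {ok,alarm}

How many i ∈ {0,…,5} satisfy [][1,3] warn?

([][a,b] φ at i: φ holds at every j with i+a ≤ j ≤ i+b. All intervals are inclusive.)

0

Evaluate at each i in [0,5]:
  i=0: ✗ (fails at j=2)
  i=1: ✗ (fails at j=2)
  i=2: ✗ (fails at j=5)
  i=3: ✗ (fails at j=5)
  i=4: ✗ (fails at j=5)
  i=5: ✗ (fails at j=6)
Positions where it holds: {} → 0.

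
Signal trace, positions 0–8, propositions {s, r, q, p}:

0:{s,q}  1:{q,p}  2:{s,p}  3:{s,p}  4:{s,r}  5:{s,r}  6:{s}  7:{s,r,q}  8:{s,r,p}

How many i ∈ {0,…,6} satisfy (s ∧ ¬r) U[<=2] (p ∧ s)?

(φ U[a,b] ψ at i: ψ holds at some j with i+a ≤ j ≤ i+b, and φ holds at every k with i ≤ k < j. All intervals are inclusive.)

Evaluate at each i in [0,6]:
  i=0: ✗ (lhs fails at k=1 before rhs at j=2)
  i=1: ✗ (lhs fails at k=1 before rhs at j=2)
  i=2: ✓ (rhs at j=2)
  i=3: ✓ (rhs at j=3)
  i=4: ✗ (no rhs in [4,6])
  i=5: ✗ (no rhs in [5,7])
  i=6: ✗ (lhs fails at k=7 before rhs at j=8)
Positions where it holds: {2, 3} → 2.

2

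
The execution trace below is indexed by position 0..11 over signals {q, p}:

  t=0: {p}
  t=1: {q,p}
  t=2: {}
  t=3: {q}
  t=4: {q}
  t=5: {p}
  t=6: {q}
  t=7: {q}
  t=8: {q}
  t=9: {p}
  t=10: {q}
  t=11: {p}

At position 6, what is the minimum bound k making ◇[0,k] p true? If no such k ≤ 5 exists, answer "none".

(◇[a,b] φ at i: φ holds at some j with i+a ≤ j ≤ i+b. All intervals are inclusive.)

Scan j = 6,7,… for p:
  j=6: fails
  j=7: fails
  j=8: fails
  j=9: holds
First hit at j=9, so smallest k = 9-6 = 3.

3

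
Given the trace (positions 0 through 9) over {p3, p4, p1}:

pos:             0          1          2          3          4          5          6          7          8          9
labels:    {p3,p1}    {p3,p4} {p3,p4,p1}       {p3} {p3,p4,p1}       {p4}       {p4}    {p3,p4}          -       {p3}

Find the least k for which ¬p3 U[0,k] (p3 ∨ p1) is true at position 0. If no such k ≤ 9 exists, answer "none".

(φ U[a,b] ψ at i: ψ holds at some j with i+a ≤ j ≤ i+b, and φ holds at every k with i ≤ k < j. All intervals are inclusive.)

0

Need earliest j ≥ 0 with (p3 ∨ p1), and ¬p3 at every k in [0,j-1].
  j=0: rhs holds (empty prefix). k = 0.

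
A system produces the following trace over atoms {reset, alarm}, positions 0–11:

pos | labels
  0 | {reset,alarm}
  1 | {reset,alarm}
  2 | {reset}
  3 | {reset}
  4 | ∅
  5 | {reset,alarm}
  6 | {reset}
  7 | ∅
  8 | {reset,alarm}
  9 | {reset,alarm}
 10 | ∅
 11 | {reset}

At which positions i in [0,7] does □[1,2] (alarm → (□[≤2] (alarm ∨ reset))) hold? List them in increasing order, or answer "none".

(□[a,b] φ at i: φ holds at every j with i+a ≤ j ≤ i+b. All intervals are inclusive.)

Evaluate at each i in [0,7]:
  i=0: ✓ (all of [1,2])
  i=1: ✓ (all of [2,3])
  i=2: ✓ (all of [3,4])
  i=3: ✗ (fails at j=5)
  i=4: ✗ (fails at j=5)
  i=5: ✓ (all of [6,7])
  i=6: ✗ (fails at j=8)
  i=7: ✗ (fails at j=8)

0, 1, 2, 5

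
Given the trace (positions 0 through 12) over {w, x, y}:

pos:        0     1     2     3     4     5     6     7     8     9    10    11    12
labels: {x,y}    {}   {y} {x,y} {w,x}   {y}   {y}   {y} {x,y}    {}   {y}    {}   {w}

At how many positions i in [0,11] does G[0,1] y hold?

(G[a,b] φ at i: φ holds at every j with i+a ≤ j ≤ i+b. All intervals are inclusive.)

4

Evaluate at each i in [0,11]:
  i=0: ✗ (fails at j=1)
  i=1: ✗ (fails at j=1)
  i=2: ✓ (all of [2,3])
  i=3: ✗ (fails at j=4)
  i=4: ✗ (fails at j=4)
  i=5: ✓ (all of [5,6])
  i=6: ✓ (all of [6,7])
  i=7: ✓ (all of [7,8])
  i=8: ✗ (fails at j=9)
  i=9: ✗ (fails at j=9)
  i=10: ✗ (fails at j=11)
  i=11: ✗ (fails at j=11)
Positions where it holds: {2, 5, 6, 7} → 4.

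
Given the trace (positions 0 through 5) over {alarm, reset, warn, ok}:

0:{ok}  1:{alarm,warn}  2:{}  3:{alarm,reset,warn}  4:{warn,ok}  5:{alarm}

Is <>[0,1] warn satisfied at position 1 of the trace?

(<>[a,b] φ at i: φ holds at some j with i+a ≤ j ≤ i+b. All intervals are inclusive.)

Check warn at each j in [1,2]:
  j=1: true
  j=2: false
Found at j=1 → formula holds.

Holds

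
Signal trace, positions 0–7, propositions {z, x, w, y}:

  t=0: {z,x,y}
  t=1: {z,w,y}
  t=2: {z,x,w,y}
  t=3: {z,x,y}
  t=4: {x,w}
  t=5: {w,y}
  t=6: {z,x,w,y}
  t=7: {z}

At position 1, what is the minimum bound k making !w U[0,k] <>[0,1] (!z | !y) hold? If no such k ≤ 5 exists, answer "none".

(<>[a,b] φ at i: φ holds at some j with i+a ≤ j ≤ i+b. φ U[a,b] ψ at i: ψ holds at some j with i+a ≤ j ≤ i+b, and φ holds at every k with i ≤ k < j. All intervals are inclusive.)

none

Need earliest j ≥ 1 with <>[0,1] (!z | !y), and !w at every k in [1,j-1].
  j=1: rhs fails.
  j=2: rhs fails.
  j=3: rhs holds but lhs fails at k=1.
  j=4: rhs holds but lhs fails at k=1.
  j=5: rhs holds but lhs fails at k=1.
  j=6: rhs holds but lhs fails at k=1.
No witness within the range → none.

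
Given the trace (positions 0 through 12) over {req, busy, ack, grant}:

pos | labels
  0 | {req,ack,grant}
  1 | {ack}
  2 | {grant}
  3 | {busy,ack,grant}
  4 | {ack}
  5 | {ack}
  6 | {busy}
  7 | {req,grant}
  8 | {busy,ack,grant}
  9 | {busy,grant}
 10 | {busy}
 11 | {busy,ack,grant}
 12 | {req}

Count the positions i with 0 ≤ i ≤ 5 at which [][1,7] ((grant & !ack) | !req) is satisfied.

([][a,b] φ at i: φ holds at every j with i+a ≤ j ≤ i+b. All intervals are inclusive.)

Evaluate at each i in [0,5]:
  i=0: ✓ (all of [1,7])
  i=1: ✓ (all of [2,8])
  i=2: ✓ (all of [3,9])
  i=3: ✓ (all of [4,10])
  i=4: ✓ (all of [5,11])
  i=5: ✗ (fails at j=12)
Positions where it holds: {0, 1, 2, 3, 4} → 5.

5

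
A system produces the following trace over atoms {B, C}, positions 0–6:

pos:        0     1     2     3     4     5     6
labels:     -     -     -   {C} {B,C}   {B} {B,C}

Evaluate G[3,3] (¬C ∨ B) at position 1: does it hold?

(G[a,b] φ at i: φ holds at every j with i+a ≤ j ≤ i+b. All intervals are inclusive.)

Check (¬C ∨ B) at every j in [4,4]:
  j=4: true
All positions satisfy it → formula holds.

Yes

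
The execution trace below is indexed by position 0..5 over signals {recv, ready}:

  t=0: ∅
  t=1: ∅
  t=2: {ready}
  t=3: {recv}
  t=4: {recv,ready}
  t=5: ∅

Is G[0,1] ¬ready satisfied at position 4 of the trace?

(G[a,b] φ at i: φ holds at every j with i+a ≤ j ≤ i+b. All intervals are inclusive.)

Check ¬ready at every j in [4,5]:
  j=4: false
  j=5: true
Fails at j=4 → formula fails.

False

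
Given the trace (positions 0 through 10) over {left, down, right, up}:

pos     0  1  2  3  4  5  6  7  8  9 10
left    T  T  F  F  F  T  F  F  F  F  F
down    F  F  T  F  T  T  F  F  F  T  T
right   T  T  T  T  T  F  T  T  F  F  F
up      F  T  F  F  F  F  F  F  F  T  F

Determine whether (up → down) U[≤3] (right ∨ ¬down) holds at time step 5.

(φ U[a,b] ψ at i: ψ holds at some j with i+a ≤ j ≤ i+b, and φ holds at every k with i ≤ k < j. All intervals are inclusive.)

Holds

Need some j in [5,8] with (right ∨ ¬down), and (up → down) at every k in [5,j-1].
  j=5: (right ∨ ¬down) false.
  j=6: (right ∨ ¬down) holds; (up → down) holds at every k in [5,5] → satisfied.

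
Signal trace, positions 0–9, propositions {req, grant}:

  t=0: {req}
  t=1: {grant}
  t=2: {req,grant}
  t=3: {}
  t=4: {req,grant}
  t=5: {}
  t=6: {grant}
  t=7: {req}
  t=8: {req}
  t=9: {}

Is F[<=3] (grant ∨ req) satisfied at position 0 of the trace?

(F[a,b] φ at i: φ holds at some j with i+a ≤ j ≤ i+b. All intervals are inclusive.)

True

Check (grant ∨ req) at each j in [0,3]:
  j=0: true
  j=1: true
  j=2: true
  j=3: false
Found at j=0 → formula holds.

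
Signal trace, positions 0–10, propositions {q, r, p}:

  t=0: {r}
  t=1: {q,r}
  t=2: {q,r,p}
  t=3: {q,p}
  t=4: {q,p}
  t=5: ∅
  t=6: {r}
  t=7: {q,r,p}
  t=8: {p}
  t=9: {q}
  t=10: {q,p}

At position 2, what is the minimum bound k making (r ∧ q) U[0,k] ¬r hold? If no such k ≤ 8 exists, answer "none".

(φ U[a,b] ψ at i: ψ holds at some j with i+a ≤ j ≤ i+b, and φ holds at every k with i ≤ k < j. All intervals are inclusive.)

Need earliest j ≥ 2 with ¬r, and (r ∧ q) at every k in [2,j-1].
  j=2: rhs fails.
  j=3: rhs holds; lhs holds on [2,2]. k = 1.

1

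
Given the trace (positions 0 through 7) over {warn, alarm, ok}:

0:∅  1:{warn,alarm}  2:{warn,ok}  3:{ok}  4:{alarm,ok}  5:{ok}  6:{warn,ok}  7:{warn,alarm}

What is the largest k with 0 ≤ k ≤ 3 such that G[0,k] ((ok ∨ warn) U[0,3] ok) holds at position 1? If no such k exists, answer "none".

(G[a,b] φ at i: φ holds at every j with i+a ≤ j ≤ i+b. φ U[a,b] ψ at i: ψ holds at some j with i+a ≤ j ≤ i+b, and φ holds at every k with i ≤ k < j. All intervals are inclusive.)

((ok ∨ warn) U[0,3] ok) must hold from j=1 onward; find where it first fails.
  j=1: holds
  j=2: holds
  j=3: holds
  j=4: holds
Holds through j=4; largest k = 3.

3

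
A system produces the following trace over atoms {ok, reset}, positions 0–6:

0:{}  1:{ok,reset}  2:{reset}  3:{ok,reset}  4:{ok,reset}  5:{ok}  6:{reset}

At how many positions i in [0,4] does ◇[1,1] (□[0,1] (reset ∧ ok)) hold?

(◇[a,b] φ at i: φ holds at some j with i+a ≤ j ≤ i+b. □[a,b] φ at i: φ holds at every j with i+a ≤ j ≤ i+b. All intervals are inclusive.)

Evaluate at each i in [0,4]:
  i=0: ✗ (none in [1,1])
  i=1: ✗ (none in [2,2])
  i=2: ✓ (witness j=3)
  i=3: ✗ (none in [4,4])
  i=4: ✗ (none in [5,5])
Positions where it holds: {2} → 1.

1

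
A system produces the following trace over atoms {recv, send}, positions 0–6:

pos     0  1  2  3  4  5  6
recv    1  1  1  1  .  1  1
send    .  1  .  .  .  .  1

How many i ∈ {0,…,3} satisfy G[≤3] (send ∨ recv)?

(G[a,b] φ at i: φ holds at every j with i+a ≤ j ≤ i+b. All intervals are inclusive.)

1

Evaluate at each i in [0,3]:
  i=0: ✓ (all of [0,3])
  i=1: ✗ (fails at j=4)
  i=2: ✗ (fails at j=4)
  i=3: ✗ (fails at j=4)
Positions where it holds: {0} → 1.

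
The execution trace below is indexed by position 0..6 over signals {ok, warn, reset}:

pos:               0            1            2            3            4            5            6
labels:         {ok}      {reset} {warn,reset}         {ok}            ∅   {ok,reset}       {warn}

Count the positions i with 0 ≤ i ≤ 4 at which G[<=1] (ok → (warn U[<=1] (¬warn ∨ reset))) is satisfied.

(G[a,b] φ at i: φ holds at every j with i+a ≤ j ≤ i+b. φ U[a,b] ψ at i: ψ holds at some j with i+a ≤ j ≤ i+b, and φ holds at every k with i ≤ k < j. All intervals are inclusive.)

Evaluate at each i in [0,4]:
  i=0: ✓ (all of [0,1])
  i=1: ✓ (all of [1,2])
  i=2: ✓ (all of [2,3])
  i=3: ✓ (all of [3,4])
  i=4: ✓ (all of [4,5])
Positions where it holds: {0, 1, 2, 3, 4} → 5.

5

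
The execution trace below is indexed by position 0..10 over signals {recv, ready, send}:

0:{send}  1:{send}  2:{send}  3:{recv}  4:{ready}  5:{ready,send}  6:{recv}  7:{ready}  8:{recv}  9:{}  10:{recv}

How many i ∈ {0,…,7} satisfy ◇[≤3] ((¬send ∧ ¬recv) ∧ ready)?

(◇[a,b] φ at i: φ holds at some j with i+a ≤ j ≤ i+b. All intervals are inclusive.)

Evaluate at each i in [0,7]:
  i=0: ✗ (none in [0,3])
  i=1: ✓ (witness j=4)
  i=2: ✓ (witness j=4)
  i=3: ✓ (witness j=4)
  i=4: ✓ (witness j=4)
  i=5: ✓ (witness j=7)
  i=6: ✓ (witness j=7)
  i=7: ✓ (witness j=7)
Positions where it holds: {1, 2, 3, 4, 5, 6, 7} → 7.

7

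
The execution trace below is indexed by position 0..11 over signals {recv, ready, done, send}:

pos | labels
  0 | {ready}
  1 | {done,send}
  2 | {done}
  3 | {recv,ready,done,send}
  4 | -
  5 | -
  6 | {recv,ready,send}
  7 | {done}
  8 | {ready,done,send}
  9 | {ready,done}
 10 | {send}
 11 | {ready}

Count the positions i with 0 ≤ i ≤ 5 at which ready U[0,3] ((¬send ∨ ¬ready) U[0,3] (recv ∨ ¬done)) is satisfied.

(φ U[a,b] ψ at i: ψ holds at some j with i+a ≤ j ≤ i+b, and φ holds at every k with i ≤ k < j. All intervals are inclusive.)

6

Evaluate at each i in [0,5]:
  i=0: ✓ (rhs at j=0)
  i=1: ✓ (rhs at j=1)
  i=2: ✓ (rhs at j=2)
  i=3: ✓ (rhs at j=3)
  i=4: ✓ (rhs at j=4)
  i=5: ✓ (rhs at j=5)
Positions where it holds: {0, 1, 2, 3, 4, 5} → 6.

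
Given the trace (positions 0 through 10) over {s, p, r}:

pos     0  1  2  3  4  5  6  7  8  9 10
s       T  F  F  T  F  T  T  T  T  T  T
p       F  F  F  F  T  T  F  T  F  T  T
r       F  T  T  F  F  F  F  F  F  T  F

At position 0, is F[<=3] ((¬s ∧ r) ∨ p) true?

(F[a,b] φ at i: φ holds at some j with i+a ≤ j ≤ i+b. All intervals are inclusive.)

Check ((¬s ∧ r) ∨ p) at each j in [0,3]:
  j=0: false
  j=1: true
  j=2: true
  j=3: false
Found at j=1 → formula holds.

Holds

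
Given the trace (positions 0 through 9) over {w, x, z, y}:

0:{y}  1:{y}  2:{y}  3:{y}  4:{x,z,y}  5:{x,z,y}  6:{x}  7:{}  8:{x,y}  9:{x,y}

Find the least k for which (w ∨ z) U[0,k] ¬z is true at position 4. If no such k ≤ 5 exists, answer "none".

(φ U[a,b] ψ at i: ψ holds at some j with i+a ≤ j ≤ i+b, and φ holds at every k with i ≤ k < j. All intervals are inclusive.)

2

Need earliest j ≥ 4 with ¬z, and (w ∨ z) at every k in [4,j-1].
  j=4: rhs fails.
  j=5: rhs fails.
  j=6: rhs holds; lhs holds on [4,5]. k = 2.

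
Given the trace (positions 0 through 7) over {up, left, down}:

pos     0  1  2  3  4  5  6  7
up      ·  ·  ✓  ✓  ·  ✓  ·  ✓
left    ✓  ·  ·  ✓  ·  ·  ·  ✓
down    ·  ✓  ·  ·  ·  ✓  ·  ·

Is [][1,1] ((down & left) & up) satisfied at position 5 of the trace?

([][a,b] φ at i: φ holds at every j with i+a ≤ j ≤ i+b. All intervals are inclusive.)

Check ((down & left) & up) at every j in [6,6]:
  j=6: false
Fails at j=6 → formula fails.

False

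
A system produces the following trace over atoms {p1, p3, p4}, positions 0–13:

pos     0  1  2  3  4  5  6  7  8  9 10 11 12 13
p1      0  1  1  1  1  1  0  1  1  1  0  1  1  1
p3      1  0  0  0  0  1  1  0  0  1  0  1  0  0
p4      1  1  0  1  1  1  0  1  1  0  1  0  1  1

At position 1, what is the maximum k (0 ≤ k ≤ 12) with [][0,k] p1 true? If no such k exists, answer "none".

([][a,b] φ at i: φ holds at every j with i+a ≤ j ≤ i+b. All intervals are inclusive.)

4

p1 must hold from j=1 onward; find where it first fails.
  j=1: holds
  j=2: holds
  j=3: holds
  j=4: holds
  j=5: holds
  j=6: fails
Holds on [1,5], so largest k = 4.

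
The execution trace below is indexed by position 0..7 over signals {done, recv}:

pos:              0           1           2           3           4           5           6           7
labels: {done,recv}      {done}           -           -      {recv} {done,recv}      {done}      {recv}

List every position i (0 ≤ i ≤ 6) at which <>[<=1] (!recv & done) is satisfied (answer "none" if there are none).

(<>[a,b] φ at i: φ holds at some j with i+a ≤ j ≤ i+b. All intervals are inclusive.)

0, 1, 5, 6

Evaluate at each i in [0,6]:
  i=0: ✓ (witness j=1)
  i=1: ✓ (witness j=1)
  i=2: ✗ (none in [2,3])
  i=3: ✗ (none in [3,4])
  i=4: ✗ (none in [4,5])
  i=5: ✓ (witness j=6)
  i=6: ✓ (witness j=6)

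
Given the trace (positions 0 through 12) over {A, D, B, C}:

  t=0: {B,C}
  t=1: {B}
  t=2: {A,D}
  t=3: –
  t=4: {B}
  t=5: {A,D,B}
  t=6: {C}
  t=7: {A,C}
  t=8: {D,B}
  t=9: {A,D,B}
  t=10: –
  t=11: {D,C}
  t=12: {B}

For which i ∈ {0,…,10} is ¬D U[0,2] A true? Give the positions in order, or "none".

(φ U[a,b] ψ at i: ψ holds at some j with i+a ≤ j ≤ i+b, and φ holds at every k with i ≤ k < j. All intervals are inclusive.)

0, 1, 2, 3, 4, 5, 6, 7, 9

Evaluate at each i in [0,10]:
  i=0: ✓ (rhs at j=2; lhs holds on [0,1])
  i=1: ✓ (rhs at j=2; lhs holds on [1,1])
  i=2: ✓ (rhs at j=2)
  i=3: ✓ (rhs at j=5; lhs holds on [3,4])
  i=4: ✓ (rhs at j=5; lhs holds on [4,4])
  i=5: ✓ (rhs at j=5)
  i=6: ✓ (rhs at j=7; lhs holds on [6,6])
  i=7: ✓ (rhs at j=7)
  i=8: ✗ (lhs fails at k=8 before rhs at j=9)
  i=9: ✓ (rhs at j=9)
  i=10: ✗ (no rhs in [10,12])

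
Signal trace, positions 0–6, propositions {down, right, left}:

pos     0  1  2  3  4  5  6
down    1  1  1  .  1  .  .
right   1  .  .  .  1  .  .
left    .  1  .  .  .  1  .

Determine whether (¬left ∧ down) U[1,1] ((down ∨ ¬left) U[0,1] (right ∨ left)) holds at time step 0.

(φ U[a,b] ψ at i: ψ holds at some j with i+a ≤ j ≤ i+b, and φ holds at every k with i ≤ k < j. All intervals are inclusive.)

Holds

Need some j in [1,1] with ((down ∨ ¬left) U[0,1] (right ∨ left)), and (¬left ∧ down) at every k in [0,j-1].
  j=1: ((down ∨ ¬left) U[0,1] (right ∨ left)) holds; (¬left ∧ down) holds at every k in [0,0] → satisfied.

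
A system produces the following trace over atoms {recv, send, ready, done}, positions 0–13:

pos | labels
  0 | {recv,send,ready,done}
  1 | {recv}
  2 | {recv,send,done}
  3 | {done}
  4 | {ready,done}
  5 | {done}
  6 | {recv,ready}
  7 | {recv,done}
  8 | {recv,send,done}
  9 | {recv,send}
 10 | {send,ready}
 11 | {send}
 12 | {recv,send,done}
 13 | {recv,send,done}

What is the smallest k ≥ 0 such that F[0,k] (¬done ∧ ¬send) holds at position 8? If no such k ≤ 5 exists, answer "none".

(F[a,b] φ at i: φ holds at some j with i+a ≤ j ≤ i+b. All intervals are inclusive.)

Scan j = 8,9,… for (¬done ∧ ¬send):
  j=8: fails
  j=9: fails
  j=10: fails
  j=11: fails
  j=12: fails
  j=13: fails
No j in [8,13] satisfies it → none.

none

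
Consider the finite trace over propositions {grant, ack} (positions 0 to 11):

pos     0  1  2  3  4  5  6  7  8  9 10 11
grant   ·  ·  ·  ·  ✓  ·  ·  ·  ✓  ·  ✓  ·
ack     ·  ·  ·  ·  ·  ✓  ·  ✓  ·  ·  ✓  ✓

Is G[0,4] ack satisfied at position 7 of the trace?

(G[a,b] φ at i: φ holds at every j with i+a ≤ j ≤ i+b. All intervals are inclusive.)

Check ack at every j in [7,11]:
  j=7: true
  j=8: false
  j=9: false
  j=10: true
  j=11: true
Fails at j=8 → formula fails.

Does not hold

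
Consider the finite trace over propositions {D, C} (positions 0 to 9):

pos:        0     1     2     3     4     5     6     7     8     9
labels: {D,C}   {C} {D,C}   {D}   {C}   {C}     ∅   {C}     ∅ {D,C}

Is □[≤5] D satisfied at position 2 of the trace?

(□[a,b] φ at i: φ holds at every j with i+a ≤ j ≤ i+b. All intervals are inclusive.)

Check D at every j in [2,7]:
  j=2: true
  j=3: true
  j=4: false
  j=5: false
  j=6: false
  j=7: false
Fails at j=4 → formula fails.

No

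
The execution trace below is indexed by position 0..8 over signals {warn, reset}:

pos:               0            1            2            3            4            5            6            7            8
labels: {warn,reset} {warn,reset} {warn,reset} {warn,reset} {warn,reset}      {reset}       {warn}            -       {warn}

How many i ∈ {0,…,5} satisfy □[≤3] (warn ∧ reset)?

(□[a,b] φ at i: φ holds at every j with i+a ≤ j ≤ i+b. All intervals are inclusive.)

Evaluate at each i in [0,5]:
  i=0: ✓ (all of [0,3])
  i=1: ✓ (all of [1,4])
  i=2: ✗ (fails at j=5)
  i=3: ✗ (fails at j=5)
  i=4: ✗ (fails at j=5)
  i=5: ✗ (fails at j=5)
Positions where it holds: {0, 1} → 2.

2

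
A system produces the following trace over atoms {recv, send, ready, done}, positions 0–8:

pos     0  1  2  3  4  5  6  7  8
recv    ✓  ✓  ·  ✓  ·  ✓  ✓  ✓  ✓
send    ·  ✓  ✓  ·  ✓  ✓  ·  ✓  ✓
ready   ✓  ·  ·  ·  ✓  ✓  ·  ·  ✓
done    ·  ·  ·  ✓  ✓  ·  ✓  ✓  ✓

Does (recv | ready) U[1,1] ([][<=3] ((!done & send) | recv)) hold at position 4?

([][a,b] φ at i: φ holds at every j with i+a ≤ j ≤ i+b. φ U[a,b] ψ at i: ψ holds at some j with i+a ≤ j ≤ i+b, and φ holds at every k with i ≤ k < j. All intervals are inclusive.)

Yes

Need some j in [5,5] with [][<=3] ((!done & send) | recv), and (recv | ready) at every k in [4,j-1].
  j=5: [][<=3] ((!done & send) | recv) holds; (recv | ready) holds at every k in [4,4] → satisfied.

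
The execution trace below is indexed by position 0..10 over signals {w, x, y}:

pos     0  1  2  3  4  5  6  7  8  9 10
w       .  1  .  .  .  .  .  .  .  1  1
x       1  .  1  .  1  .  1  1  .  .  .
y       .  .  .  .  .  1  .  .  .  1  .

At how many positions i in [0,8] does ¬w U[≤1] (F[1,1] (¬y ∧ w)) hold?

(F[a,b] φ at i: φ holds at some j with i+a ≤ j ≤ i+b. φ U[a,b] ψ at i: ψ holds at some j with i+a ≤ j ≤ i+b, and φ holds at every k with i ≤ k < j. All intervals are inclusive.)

2

Evaluate at each i in [0,8]:
  i=0: ✓ (rhs at j=0)
  i=1: ✗ (no rhs in [1,2])
  i=2: ✗ (no rhs in [2,3])
  i=3: ✗ (no rhs in [3,4])
  i=4: ✗ (no rhs in [4,5])
  i=5: ✗ (no rhs in [5,6])
  i=6: ✗ (no rhs in [6,7])
  i=7: ✗ (no rhs in [7,8])
  i=8: ✓ (rhs at j=9; lhs holds on [8,8])
Positions where it holds: {0, 8} → 2.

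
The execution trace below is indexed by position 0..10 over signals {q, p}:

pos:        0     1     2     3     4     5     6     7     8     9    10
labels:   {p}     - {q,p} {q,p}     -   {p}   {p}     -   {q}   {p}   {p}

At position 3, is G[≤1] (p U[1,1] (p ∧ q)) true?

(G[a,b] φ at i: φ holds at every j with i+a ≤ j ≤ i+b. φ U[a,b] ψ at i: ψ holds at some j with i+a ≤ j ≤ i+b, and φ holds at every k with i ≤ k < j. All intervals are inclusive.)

Does not hold

Check (p U[1,1] (p ∧ q)) at every j in [3,4]:
  j=3: fails
  j=4: fails
Fails at j=3 → formula fails.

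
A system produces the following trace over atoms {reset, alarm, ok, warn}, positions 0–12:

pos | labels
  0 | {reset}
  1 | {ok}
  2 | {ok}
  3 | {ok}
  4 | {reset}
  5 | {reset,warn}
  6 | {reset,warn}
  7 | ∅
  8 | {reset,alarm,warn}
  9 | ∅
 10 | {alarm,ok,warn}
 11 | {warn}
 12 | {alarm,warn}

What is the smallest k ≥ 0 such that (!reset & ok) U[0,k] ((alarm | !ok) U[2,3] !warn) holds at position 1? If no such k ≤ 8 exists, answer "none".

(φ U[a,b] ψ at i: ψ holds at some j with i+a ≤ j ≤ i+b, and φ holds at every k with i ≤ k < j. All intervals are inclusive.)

3

Need earliest j ≥ 1 with ((alarm | !ok) U[2,3] !warn), and (!reset & ok) at every k in [1,j-1].
  j=1: rhs fails.
  j=2: rhs fails.
  j=3: rhs fails.
  j=4: rhs holds; lhs holds on [1,3]. k = 3.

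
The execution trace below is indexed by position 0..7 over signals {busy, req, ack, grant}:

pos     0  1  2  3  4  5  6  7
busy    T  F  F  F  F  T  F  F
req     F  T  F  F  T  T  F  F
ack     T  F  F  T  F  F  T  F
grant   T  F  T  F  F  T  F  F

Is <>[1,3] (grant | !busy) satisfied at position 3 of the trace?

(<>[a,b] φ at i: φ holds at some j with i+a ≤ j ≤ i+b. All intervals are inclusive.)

Check (grant | !busy) at each j in [4,6]:
  j=4: true
  j=5: true
  j=6: true
Found at j=4 → formula holds.

True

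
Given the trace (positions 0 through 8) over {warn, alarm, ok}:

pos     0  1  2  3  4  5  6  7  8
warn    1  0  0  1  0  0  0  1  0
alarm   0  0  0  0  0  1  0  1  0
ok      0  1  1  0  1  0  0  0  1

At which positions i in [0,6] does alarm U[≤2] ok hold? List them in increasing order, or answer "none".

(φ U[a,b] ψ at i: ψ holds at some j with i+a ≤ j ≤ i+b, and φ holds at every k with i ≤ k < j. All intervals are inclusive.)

Evaluate at each i in [0,6]:
  i=0: ✗ (lhs fails at k=0 before rhs at j=1)
  i=1: ✓ (rhs at j=1)
  i=2: ✓ (rhs at j=2)
  i=3: ✗ (lhs fails at k=3 before rhs at j=4)
  i=4: ✓ (rhs at j=4)
  i=5: ✗ (no rhs in [5,7])
  i=6: ✗ (lhs fails at k=6 before rhs at j=8)

1, 2, 4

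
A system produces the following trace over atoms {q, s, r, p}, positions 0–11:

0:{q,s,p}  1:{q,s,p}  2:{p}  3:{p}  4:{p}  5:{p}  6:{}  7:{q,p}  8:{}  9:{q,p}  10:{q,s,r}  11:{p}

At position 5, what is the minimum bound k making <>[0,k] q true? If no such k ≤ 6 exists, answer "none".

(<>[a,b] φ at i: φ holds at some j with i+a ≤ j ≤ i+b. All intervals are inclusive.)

2

Scan j = 5,6,… for q:
  j=5: fails
  j=6: fails
  j=7: holds
First hit at j=7, so smallest k = 7-5 = 2.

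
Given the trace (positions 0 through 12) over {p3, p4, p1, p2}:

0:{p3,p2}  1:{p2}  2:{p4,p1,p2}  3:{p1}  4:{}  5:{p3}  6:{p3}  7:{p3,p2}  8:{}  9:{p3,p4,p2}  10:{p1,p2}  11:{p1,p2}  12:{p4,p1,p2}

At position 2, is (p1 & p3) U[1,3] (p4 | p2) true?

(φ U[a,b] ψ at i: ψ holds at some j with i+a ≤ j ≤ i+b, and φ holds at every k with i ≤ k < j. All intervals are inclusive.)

Need some j in [3,5] with (p4 | p2), and (p1 & p3) at every k in [2,j-1].
  j=3: (p4 | p2) false.
  j=4: (p4 | p2) false.
  j=5: (p4 | p2) false.
No j in the window works → until fails.

Does not hold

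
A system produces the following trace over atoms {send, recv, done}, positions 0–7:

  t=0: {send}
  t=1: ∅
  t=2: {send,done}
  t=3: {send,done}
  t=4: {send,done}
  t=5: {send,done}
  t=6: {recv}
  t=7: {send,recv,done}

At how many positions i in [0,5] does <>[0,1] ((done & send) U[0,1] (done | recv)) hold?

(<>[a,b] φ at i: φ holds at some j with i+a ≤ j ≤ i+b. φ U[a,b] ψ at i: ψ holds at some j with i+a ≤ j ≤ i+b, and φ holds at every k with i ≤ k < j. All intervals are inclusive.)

5

Evaluate at each i in [0,5]:
  i=0: ✗ (none in [0,1])
  i=1: ✓ (witness j=2)
  i=2: ✓ (witness j=2)
  i=3: ✓ (witness j=3)
  i=4: ✓ (witness j=4)
  i=5: ✓ (witness j=5)
Positions where it holds: {1, 2, 3, 4, 5} → 5.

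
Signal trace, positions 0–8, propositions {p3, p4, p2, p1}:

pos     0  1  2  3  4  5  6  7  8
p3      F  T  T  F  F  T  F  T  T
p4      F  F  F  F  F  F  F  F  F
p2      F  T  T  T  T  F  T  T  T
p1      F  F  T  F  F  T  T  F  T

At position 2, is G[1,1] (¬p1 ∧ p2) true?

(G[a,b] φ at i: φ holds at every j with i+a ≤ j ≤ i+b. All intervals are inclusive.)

True

Check (¬p1 ∧ p2) at every j in [3,3]:
  j=3: true
All positions satisfy it → formula holds.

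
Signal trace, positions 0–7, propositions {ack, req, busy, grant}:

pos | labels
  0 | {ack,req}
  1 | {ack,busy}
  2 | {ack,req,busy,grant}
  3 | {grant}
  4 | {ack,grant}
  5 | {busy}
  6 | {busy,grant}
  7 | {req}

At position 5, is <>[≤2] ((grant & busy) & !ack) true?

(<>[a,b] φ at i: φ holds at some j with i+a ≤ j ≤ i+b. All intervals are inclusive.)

Check ((grant & busy) & !ack) at each j in [5,7]:
  j=5: false
  j=6: true
  j=7: false
Found at j=6 → formula holds.

True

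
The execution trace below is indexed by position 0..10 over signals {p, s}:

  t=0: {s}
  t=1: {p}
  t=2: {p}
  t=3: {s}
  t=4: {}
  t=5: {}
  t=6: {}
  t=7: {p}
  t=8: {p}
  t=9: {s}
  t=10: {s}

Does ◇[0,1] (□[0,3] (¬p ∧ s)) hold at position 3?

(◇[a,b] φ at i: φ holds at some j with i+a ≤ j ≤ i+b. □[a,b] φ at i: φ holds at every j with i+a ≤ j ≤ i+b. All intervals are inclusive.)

Check □[0,3] (¬p ∧ s) at each j in [3,4]:
  j=3: fails at 4
  j=4: fails at 4
No position in the window satisfies it → formula fails.

Does not hold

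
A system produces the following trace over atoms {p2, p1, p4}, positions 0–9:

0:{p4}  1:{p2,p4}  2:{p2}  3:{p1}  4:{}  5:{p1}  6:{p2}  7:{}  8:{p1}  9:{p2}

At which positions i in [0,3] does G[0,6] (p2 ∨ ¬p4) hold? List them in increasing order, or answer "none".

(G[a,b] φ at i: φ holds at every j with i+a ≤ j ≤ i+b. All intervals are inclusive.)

1, 2, 3

Evaluate at each i in [0,3]:
  i=0: ✗ (fails at j=0)
  i=1: ✓ (all of [1,7])
  i=2: ✓ (all of [2,8])
  i=3: ✓ (all of [3,9])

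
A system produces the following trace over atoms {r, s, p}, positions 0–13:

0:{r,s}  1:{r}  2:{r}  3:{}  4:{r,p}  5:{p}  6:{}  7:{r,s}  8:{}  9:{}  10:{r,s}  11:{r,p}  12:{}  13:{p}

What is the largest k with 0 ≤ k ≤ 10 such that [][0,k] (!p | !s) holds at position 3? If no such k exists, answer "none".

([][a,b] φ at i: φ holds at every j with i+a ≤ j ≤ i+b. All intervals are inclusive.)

(!p | !s) must hold from j=3 onward; find where it first fails.
  j=3: holds
  j=4: holds
  j=5: holds
  j=6: holds
  j=7: holds
  j=8: holds
  j=9: holds
  j=10: holds
  j=11: holds
  j=12: holds
  j=13: holds
Holds through j=13; largest k = 10.

10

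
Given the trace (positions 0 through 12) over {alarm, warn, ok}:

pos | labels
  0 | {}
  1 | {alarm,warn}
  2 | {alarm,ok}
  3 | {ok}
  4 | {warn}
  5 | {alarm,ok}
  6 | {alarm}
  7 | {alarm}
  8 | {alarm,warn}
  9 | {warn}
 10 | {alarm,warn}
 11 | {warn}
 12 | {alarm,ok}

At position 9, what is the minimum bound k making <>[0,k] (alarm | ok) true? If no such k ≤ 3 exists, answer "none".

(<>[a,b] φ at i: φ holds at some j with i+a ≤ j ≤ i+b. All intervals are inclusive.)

1

Scan j = 9,10,… for (alarm | ok):
  j=9: fails
  j=10: holds
First hit at j=10, so smallest k = 10-9 = 1.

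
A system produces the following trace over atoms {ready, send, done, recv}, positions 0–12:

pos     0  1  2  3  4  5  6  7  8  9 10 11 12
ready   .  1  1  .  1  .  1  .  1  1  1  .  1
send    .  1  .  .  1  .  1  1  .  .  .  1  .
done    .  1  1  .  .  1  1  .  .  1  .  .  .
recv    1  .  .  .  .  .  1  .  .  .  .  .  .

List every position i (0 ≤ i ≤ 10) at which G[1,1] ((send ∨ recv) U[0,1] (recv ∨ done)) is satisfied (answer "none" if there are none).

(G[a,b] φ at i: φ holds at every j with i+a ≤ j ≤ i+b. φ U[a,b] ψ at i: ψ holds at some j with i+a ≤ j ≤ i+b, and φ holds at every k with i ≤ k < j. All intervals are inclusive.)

Evaluate at each i in [0,10]:
  i=0: ✓ (all of [1,1])
  i=1: ✓ (all of [2,2])
  i=2: ✗ (fails at j=3)
  i=3: ✓ (all of [4,4])
  i=4: ✓ (all of [5,5])
  i=5: ✓ (all of [6,6])
  i=6: ✗ (fails at j=7)
  i=7: ✗ (fails at j=8)
  i=8: ✓ (all of [9,9])
  i=9: ✗ (fails at j=10)
  i=10: ✗ (fails at j=11)

0, 1, 3, 4, 5, 8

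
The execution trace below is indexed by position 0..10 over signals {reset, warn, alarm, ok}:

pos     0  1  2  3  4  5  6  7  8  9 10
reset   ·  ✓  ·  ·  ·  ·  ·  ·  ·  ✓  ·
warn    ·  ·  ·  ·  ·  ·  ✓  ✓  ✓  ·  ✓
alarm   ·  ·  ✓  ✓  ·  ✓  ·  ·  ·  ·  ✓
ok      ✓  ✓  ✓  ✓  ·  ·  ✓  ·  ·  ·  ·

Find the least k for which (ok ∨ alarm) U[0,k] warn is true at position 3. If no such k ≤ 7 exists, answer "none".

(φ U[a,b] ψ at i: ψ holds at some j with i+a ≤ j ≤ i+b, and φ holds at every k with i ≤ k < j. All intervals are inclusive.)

Need earliest j ≥ 3 with warn, and (ok ∨ alarm) at every k in [3,j-1].
  j=3: rhs fails.
  j=4: rhs fails.
  j=5: rhs fails.
  j=6: rhs holds but lhs fails at k=4.
  j=7: rhs holds but lhs fails at k=4.
  j=8: rhs holds but lhs fails at k=4.
  j=9: rhs fails.
  j=10: rhs holds but lhs fails at k=4.
No witness within the range → none.

none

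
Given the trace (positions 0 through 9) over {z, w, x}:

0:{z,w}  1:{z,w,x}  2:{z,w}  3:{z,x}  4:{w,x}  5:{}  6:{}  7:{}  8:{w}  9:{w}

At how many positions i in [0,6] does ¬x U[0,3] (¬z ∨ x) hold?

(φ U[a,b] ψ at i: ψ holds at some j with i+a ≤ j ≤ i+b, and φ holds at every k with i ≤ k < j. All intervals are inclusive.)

7

Evaluate at each i in [0,6]:
  i=0: ✓ (rhs at j=1; lhs holds on [0,0])
  i=1: ✓ (rhs at j=1)
  i=2: ✓ (rhs at j=3; lhs holds on [2,2])
  i=3: ✓ (rhs at j=3)
  i=4: ✓ (rhs at j=4)
  i=5: ✓ (rhs at j=5)
  i=6: ✓ (rhs at j=6)
Positions where it holds: {0, 1, 2, 3, 4, 5, 6} → 7.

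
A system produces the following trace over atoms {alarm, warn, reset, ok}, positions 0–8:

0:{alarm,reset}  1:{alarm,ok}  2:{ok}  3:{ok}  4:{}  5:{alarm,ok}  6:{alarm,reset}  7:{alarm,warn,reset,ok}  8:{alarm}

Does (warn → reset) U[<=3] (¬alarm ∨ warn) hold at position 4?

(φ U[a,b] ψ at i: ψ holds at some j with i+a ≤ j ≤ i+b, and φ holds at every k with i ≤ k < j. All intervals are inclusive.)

Holds

Need some j in [4,7] with (¬alarm ∨ warn), and (warn → reset) at every k in [4,j-1].
  j=4: (¬alarm ∨ warn) holds; no prefix to check → satisfied.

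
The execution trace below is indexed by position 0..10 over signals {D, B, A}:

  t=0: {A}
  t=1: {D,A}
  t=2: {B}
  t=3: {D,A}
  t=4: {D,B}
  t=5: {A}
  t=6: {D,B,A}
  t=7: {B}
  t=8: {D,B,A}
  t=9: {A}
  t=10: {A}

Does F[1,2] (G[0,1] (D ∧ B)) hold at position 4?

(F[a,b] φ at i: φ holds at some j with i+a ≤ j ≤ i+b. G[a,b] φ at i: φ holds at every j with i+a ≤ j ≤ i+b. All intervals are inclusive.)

False

Check G[0,1] (D ∧ B) at each j in [5,6]:
  j=5: fails at 5
  j=6: fails at 7
No position in the window satisfies it → formula fails.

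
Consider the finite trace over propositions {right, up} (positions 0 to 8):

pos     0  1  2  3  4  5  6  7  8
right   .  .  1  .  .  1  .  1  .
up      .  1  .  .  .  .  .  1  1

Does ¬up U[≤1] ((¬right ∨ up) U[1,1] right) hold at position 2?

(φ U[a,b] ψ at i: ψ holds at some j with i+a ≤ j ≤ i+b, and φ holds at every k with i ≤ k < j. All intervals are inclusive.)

Need some j in [2,3] with ((¬right ∨ up) U[1,1] right), and ¬up at every k in [2,j-1].
  j=2: ((¬right ∨ up) U[1,1] right) — fails.
  j=3: ((¬right ∨ up) U[1,1] right) — fails.
No j in the window works → until fails.

Does not hold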